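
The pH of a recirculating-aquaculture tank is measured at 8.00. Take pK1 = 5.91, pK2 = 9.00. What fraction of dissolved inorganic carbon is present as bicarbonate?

α₁ = 0.902

α₁ = 1 / (1 + [H⁺]/K1 + K2/[H⁺]) = 1 / (1 + 10^-2.09 + 10^-1.00)
   = 1 / (1 + 0.0081283 + 0.10000) = 1/1.1081 = 0.9024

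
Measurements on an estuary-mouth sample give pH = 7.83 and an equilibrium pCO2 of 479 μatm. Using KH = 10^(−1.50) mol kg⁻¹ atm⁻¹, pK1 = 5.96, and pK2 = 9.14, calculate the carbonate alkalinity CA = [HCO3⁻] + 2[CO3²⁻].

CA = 1.23 mmol/kg

[CO2*] = KH · pCO2 = 10^(−1.50) × 479×10^-6 = 1.515×10^-5 mol/kg
α₀ = 1/(1 + K1/[H⁺] + K1K2/[H⁺]²) = 1/(1 + 10^+1.87 + 10^+0.56) = 0.01270
DIC = [CO2*]/α₀ = 1.515×10^-5 / 0.01270 = 1.193 mmol/kg
CA = (α₁ + 2α₂)·DIC = (0.9412 + 2×0.04610) × 1.193 = 1.23 mmol/kg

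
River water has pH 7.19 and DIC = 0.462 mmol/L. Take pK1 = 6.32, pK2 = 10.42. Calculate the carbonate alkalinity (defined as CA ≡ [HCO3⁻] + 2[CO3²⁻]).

CA = [HCO3⁻] + 2[CO3²⁻] = (α₁ + 2α₂)·DIC
At pH 7.19: [H⁺]/K1 = 10^-0.87 = 0.13490, K2/[H⁺] = 10^-3.23 = 0.00058884
α₁ = 1/(1 + 0.13490 + 0.00058884) = 1/1.1355 = 0.8807; α₂ = α₁·K2/[H⁺] = 0.0005186
α₁ + 2α₂ = 0.8817
CA = 0.8817 × 0.462 = 0.407 mmol/L

CA = 0.407 mmol/L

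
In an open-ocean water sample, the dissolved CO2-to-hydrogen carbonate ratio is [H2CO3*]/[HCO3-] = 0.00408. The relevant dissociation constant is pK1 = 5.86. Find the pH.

From K1 = [H⁺][HCO3-]/[H2CO3*]:  pH = pK1 − log₁₀([H2CO3*]/[HCO3-])
log₁₀(0.00408) = -2.389
pH = 5.86 − (-2.389) = 8.25

pH = 8.25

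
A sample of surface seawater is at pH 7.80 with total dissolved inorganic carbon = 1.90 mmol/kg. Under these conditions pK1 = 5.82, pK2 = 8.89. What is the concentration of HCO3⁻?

α₁ = 1 / (1 + [H⁺]/K1 + K2/[H⁺]) = 1 / (1 + 10^-1.98 + 10^-1.09)
   = 1 / (1 + 0.010471 + 0.081283) = 1/1.0918 = 0.9160
[HCO3⁻] = α₁ × DIC = 0.9160 × 1.90 = 1.74 mmol/kg

[HCO3⁻] = 1.74 mmol/kg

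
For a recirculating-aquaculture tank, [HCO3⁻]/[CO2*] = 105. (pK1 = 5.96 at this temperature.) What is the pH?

pH = 7.98

From K1 = [H⁺][HCO3⁻]/[CO2*]:  pH = pK1 + log₁₀([HCO3⁻]/[CO2*])
log₁₀(105) = +2.021
pH = 5.96 + (+2.021) = 7.98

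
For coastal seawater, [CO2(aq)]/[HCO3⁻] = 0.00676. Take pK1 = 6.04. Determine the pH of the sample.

pH = 8.21

From K1 = [H⁺][HCO3⁻]/[CO2(aq)]:  pH = pK1 − log₁₀([CO2(aq)]/[HCO3⁻])
log₁₀(0.00676) = -2.170
pH = 6.04 − (-2.170) = 8.21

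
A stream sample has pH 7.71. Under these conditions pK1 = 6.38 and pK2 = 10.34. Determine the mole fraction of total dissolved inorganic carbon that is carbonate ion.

α₂ = 0.00223

α₂ = 1 / (1 + [H⁺]/K2 + [H⁺]²/(K1K2)) = 1 / (1 + 10^+2.63 + 10^+1.30)
   = 1 / (1 + 426.58 + 19.953) = 1/447.53 = 0.002234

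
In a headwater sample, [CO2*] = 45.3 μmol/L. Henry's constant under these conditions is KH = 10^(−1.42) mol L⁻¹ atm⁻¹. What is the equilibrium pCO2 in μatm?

pCO2 = 1190 μatm

KH = 10^(−1.42) = 3.802×10^-2 mol L⁻¹ atm⁻¹
pCO2 = [CO2*]/KH = 45.3×10^-6 / 3.802×10^-2 = 1.19×10^-3 atm = 1190 μatm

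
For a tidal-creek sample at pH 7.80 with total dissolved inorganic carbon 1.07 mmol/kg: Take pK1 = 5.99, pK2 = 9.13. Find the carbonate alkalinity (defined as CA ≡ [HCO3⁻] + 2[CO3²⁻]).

CA = [HCO3⁻] + 2[CO3²⁻] = (α₁ + 2α₂)·DIC
At pH 7.80: [H⁺]/K1 = 10^-1.81 = 0.015488, K2/[H⁺] = 10^-1.33 = 0.046774
α₁ = 1/(1 + 0.015488 + 0.046774) = 1/1.0623 = 0.9414; α₂ = α₁·K2/[H⁺] = 0.04403
α₁ + 2α₂ = 1.0295
CA = 1.0295 × 1.07 = 1.10 mmol/kg

CA = 1.10 mmol/kg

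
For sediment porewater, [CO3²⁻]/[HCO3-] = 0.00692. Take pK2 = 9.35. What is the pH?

pH = 7.19

From K2 = [H⁺][CO3²⁻]/[HCO3-]:  pH = pK2 + log₁₀([CO3²⁻]/[HCO3-])
log₁₀(0.00692) = -2.160
pH = 9.35 + (-2.160) = 7.19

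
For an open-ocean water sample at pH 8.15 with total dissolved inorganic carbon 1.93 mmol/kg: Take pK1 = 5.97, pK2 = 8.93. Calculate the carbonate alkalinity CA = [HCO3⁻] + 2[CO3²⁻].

CA = 2.19 mmol/kg

CA = [HCO3⁻] + 2[CO3²⁻] = (α₁ + 2α₂)·DIC
At pH 8.15: [H⁺]/K1 = 10^-2.18 = 0.0066069, K2/[H⁺] = 10^-0.78 = 0.16596
α₁ = 1/(1 + 0.0066069 + 0.16596) = 1/1.1726 = 0.8528; α₂ = α₁·K2/[H⁺] = 0.1415
α₁ + 2α₂ = 1.1359
CA = 1.1359 × 1.93 = 2.19 mmol/kg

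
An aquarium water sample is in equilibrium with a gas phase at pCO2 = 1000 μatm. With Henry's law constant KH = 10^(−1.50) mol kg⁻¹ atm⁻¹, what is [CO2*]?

KH = 10^(−1.50) = 3.162×10^-2 mol kg⁻¹ atm⁻¹
[CO2*] = KH · pCO2 = 3.162×10^-2 × 1000×10^-6 atm = 3.16×10^-5 mol/kg

[CO2*] = 31.6 μmol/kg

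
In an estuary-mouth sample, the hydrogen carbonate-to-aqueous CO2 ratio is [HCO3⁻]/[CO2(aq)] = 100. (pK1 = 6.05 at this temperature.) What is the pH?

pH = 8.05

From K1 = [H⁺][HCO3⁻]/[CO2(aq)]:  pH = pK1 + log₁₀([HCO3⁻]/[CO2(aq)])
log₁₀(100) = +2.000
pH = 6.05 + (+2.000) = 8.05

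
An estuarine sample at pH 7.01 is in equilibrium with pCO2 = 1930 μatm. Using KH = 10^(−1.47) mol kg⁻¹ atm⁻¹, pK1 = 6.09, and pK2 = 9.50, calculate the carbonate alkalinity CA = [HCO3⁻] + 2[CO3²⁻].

CA = 0.547 mmol/kg

[CO2*] = KH · pCO2 = 10^(−1.47) × 1930×10^-6 = 6.540×10^-5 mol/kg
α₀ = 1/(1 + K1/[H⁺] + K1K2/[H⁺]²) = 1/(1 + 10^+0.92 + 10^-1.57) = 0.1070
DIC = [CO2*]/α₀ = 6.540×10^-5 / 0.1070 = 0.6111 mmol/kg
CA = (α₁ + 2α₂)·DIC = (0.8901 + 2×0.002880) × 0.6111 = 0.547 mmol/kg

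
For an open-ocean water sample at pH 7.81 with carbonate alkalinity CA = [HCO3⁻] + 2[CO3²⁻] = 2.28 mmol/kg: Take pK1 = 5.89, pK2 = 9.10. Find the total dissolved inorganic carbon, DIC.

CA = [HCO3⁻] + 2[CO3²⁻] = (α₁ + 2α₂)·DIC
At pH 7.81: [H⁺]/K1 = 10^-1.92 = 0.012023, K2/[H⁺] = 10^-1.29 = 0.051286
α₁ = 1/(1 + 0.012023 + 0.051286) = 1/1.0633 = 0.9405; α₂ = α₁·K2/[H⁺] = 0.04823
α₁ + 2α₂ = 1.0369
DIC = CA / (α₁ + 2α₂) = 2.28 / 1.0369 = 2.20 mmol/kg

DIC = 2.20 mmol/kg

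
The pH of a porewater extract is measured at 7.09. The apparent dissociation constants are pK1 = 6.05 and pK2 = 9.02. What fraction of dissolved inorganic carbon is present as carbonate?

α₂ = 0.0107

α₂ = 1 / (1 + [H⁺]/K2 + [H⁺]²/(K1K2)) = 1 / (1 + 10^+1.93 + 10^+0.89)
   = 1 / (1 + 85.114 + 7.7625) = 1/93.876 = 0.01065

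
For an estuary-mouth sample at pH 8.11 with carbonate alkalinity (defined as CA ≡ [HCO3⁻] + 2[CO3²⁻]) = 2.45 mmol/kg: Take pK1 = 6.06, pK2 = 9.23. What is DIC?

DIC = 2.31 mmol/kg

CA = [HCO3⁻] + 2[CO3²⁻] = (α₁ + 2α₂)·DIC
At pH 8.11: [H⁺]/K1 = 10^-2.05 = 0.0089125, K2/[H⁺] = 10^-1.12 = 0.075858
α₁ = 1/(1 + 0.0089125 + 0.075858) = 1/1.0848 = 0.9219; α₂ = α₁·K2/[H⁺] = 0.06993
α₁ + 2α₂ = 1.0617
DIC = CA / (α₁ + 2α₂) = 2.45 / 1.0617 = 2.31 mmol/kg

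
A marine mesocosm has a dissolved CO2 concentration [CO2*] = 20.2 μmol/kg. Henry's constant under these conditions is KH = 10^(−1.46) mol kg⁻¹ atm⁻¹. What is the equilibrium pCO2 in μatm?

KH = 10^(−1.46) = 3.467×10^-2 mol kg⁻¹ atm⁻¹
pCO2 = [CO2*]/KH = 20.2×10^-6 / 3.467×10^-2 = 5.83×10^-4 atm = 583 μatm

pCO2 = 583 μatm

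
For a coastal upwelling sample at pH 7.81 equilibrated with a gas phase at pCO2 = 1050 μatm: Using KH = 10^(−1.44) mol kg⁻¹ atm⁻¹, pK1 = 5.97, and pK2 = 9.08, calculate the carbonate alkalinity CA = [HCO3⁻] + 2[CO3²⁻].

CA = 2.92 mmol/kg

[CO2*] = KH · pCO2 = 10^(−1.44) × 1050×10^-6 = 3.812×10^-5 mol/kg
α₀ = 1/(1 + K1/[H⁺] + K1K2/[H⁺]²) = 1/(1 + 10^+1.84 + 10^+0.57) = 0.01353
DIC = [CO2*]/α₀ = 3.812×10^-5 / 0.01353 = 2.817 mmol/kg
CA = (α₁ + 2α₂)·DIC = (0.9362 + 2×0.05028) × 2.817 = 2.92 mmol/kg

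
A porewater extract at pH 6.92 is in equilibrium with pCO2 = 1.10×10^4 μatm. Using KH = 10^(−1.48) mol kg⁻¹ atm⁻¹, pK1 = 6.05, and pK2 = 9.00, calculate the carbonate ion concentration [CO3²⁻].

[CO3²⁻] = 0.0225 mmol/kg

[CO2*] = KH · pCO2 = 10^(−1.48) × 1.10×10^4×10^-6 = 3.642×10^-4 mol/kg
α₀ = 1/(1 + K1/[H⁺] + K1K2/[H⁺]²) = 1/(1 + 10^+0.87 + 10^-1.21) = 0.1180
DIC = [CO2*]/α₀ = 3.642×10^-4 / 0.1180 = 3.087 mmol/kg
[CO3²⁻] = α₂·DIC; α₂ = 0.007276, so [CO3²⁻] = 0.007276 × 3.087 = 0.0225 mmol/kg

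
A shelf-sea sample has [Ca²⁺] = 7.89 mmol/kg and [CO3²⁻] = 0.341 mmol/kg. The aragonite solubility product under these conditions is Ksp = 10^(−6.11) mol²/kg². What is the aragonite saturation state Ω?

Ksp = 10^(−6.11) = 7.762×10^-7
Ω = [Ca²⁺][CO3²⁻]/Ksp = (7.89×10^-3)(0.341×10^-3) / 7.762×10^-7 = 3.47

Ω = 3.47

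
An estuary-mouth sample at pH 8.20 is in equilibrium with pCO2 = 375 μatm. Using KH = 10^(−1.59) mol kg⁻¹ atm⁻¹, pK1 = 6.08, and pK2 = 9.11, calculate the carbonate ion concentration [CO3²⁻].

[CO2*] = KH · pCO2 = 10^(−1.59) × 375×10^-6 = 9.639×10^-6 mol/kg
α₀ = 1/(1 + K1/[H⁺] + K1K2/[H⁺]²) = 1/(1 + 10^+2.12 + 10^+1.21) = 0.006709
DIC = [CO2*]/α₀ = 9.639×10^-6 / 0.006709 = 1.437 mmol/kg
[CO3²⁻] = α₂·DIC; α₂ = 0.1088, so [CO3²⁻] = 0.1088 × 1.437 = 0.156 mmol/kg

[CO3²⁻] = 0.156 mmol/kg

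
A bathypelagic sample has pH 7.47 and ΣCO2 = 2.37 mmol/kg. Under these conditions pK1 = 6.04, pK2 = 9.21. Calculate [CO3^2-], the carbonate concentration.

[CO3²⁻] = 0.0409 mmol/kg

α₂ = 1 / (1 + [H⁺]/K2 + [H⁺]²/(K1K2)) = 1 / (1 + 10^+1.74 + 10^+0.31)
   = 1 / (1 + 54.954 + 2.0417) = 1/57.996 = 0.01724
[CO3²⁻] = α₂ × DIC = 0.01724 × 2.37 = 0.0409 mmol/kg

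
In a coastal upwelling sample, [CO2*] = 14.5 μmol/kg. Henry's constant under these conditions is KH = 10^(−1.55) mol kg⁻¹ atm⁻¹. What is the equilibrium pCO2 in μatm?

KH = 10^(−1.55) = 2.818×10^-2 mol kg⁻¹ atm⁻¹
pCO2 = [CO2*]/KH = 14.5×10^-6 / 2.818×10^-2 = 5.14×10^-4 atm = 514 μatm

pCO2 = 514 μatm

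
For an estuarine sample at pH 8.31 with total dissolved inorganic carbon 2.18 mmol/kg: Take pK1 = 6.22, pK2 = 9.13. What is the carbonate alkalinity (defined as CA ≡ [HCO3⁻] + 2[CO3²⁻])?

CA = [HCO3⁻] + 2[CO3²⁻] = (α₁ + 2α₂)·DIC
At pH 8.31: [H⁺]/K1 = 10^-2.09 = 0.0081283, K2/[H⁺] = 10^-0.82 = 0.15136
α₁ = 1/(1 + 0.0081283 + 0.15136) = 1/1.1595 = 0.8625; α₂ = α₁·K2/[H⁺] = 0.1305
α₁ + 2α₂ = 1.1235
CA = 1.1235 × 2.18 = 2.45 mmol/kg

CA = 2.45 mmol/kg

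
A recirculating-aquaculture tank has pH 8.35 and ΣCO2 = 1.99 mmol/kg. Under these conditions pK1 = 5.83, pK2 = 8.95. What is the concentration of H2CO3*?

[CO2*] = 4.79 μmol/kg

α₀ = 1 / (1 + K1/[H⁺] + K1K2/[H⁺]²) = 1 / (1 + 10^+2.52 + 10^+1.92)
   = 1 / (1 + 331.13 + 83.176) = 1/415.31 = 0.002408
[CO2*] = α₀ × DIC = 0.002408 × 1.99 = 0.00479 mmol/kg = 4.79 μmol/kg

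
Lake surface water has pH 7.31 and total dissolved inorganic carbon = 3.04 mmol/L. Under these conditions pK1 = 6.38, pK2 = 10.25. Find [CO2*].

[CO2*] = 0.319 mmol/L

α₀ = 1 / (1 + K1/[H⁺] + K1K2/[H⁺]²) = 1 / (1 + 10^+0.93 + 10^-2.01)
   = 1 / (1 + 8.5114 + 0.0097724) = 1/9.5212 = 0.1050
[CO2*] = α₀ × DIC = 0.1050 × 3.04 = 0.319 mmol/L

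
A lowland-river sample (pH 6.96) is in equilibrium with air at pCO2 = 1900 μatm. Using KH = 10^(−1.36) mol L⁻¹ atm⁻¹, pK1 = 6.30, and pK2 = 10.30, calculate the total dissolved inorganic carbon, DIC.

[CO2*] = KH · pCO2 = 10^(−1.36) × 1900×10^-6 = 8.294×10^-5 mol/L
α₀ = 1/(1 + K1/[H⁺] + K1K2/[H⁺]²) = 1/(1 + 10^+0.66 + 10^-2.68) = 0.1794
DIC = [CO2*]/α₀ = 8.294×10^-5 / 0.1794 = 0.462 mmol/L

DIC = 0.462 mmol/L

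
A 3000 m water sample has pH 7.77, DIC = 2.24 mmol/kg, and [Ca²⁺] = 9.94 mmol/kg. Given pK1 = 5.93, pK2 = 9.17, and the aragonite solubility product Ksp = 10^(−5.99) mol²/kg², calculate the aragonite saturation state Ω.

Ω = 0.822

α₂ = 1 / (1 + [H⁺]/K2 + [H⁺]²/(K1K2)) = 1 / (1 + 10^+1.40 + 10^-0.44)
   = 1 / (1 + 25.119 + 0.36308) = 1/26.482 = 0.03776
[CO3²⁻] = α₂ × DIC = 0.03776 × 2.24 = 0.08459 mmol/kg
Ksp = 10^(−5.99) = 1.023×10^-6
Ω = [Ca²⁺][CO3²⁻]/Ksp = (9.94×10^-3)(8.459×10^-5) / 1.023×10^-6 = 0.822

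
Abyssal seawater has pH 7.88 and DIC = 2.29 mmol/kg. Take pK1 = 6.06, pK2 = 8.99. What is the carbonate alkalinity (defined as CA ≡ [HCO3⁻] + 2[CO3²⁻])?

CA = [HCO3⁻] + 2[CO3²⁻] = (α₁ + 2α₂)·DIC
At pH 7.88: [H⁺]/K1 = 10^-1.82 = 0.015136, K2/[H⁺] = 10^-1.11 = 0.077625
α₁ = 1/(1 + 0.015136 + 0.077625) = 1/1.0928 = 0.9151; α₂ = α₁·K2/[H⁺] = 0.07104
α₁ + 2α₂ = 1.0572
CA = 1.0572 × 2.29 = 2.42 mmol/kg

CA = 2.42 mmol/kg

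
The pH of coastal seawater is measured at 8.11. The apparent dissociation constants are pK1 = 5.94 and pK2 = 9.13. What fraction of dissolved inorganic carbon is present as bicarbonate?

α₁ = 0.907

α₁ = 1 / (1 + [H⁺]/K1 + K2/[H⁺]) = 1 / (1 + 10^-2.17 + 10^-1.02)
   = 1 / (1 + 0.0067608 + 0.095499) = 1/1.1023 = 0.9072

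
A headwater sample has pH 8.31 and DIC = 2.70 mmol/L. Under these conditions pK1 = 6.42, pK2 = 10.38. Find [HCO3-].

[HCO3⁻] = 2.64 mmol/L

α₁ = 1 / (1 + [H⁺]/K1 + K2/[H⁺]) = 1 / (1 + 10^-1.89 + 10^-2.07)
   = 1 / (1 + 0.012882 + 0.0085114) = 1/1.0214 = 0.9791
[HCO3⁻] = α₁ × DIC = 0.9791 × 2.70 = 2.64 mmol/L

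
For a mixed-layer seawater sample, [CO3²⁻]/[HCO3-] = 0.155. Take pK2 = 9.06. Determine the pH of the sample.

From K2 = [H⁺][CO3²⁻]/[HCO3-]:  pH = pK2 + log₁₀([CO3²⁻]/[HCO3-])
log₁₀(0.155) = -0.810
pH = 9.06 + (-0.810) = 8.25

pH = 8.25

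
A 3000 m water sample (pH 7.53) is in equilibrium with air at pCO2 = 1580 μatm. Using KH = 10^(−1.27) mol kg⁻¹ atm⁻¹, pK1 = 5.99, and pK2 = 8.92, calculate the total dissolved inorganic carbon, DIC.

DIC = 3.15 mmol/kg

[CO2*] = KH · pCO2 = 10^(−1.27) × 1580×10^-6 = 8.485×10^-5 mol/kg
α₀ = 1/(1 + K1/[H⁺] + K1K2/[H⁺]²) = 1/(1 + 10^+1.54 + 10^+0.15) = 0.02696
DIC = [CO2*]/α₀ = 8.485×10^-5 / 0.02696 = 3.15 mmol/kg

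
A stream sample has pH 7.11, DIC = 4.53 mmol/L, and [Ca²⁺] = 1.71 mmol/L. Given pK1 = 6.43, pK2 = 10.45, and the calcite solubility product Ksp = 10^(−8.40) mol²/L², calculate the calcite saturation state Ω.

Ω = 0.735

α₂ = 1 / (1 + [H⁺]/K2 + [H⁺]²/(K1K2)) = 1 / (1 + 10^+3.34 + 10^+2.66)
   = 1 / (1 + 2187.8 + 457.09) = 1/2645.8 = 0.0003780
[CO3²⁻] = α₂ × DIC = 0.0003780 × 4.53 = 0.001712 mmol/L = 1.712 μmol/L
Ksp = 10^(−8.40) = 3.981×10^-9
Ω = [Ca²⁺][CO3²⁻]/Ksp = (1.71×10^-3)(1.712×10^-6) / 3.981×10^-9 = 0.735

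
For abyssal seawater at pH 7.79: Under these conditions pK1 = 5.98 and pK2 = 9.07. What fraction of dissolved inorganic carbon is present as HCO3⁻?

α₁ = 1 / (1 + [H⁺]/K1 + K2/[H⁺]) = 1 / (1 + 10^-1.81 + 10^-1.28)
   = 1 / (1 + 0.015488 + 0.052481) = 1/1.0680 = 0.9364

α₁ = 0.936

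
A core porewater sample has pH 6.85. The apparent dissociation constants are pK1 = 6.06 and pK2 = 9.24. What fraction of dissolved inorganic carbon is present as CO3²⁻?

α₂ = 0.00349

α₂ = 1 / (1 + [H⁺]/K2 + [H⁺]²/(K1K2)) = 1 / (1 + 10^+2.39 + 10^+1.60)
   = 1 / (1 + 245.47 + 39.811) = 1/286.28 = 0.003493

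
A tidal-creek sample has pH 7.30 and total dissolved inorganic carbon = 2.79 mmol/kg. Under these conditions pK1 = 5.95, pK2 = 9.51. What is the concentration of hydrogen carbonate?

α₁ = 1 / (1 + [H⁺]/K1 + K2/[H⁺]) = 1 / (1 + 10^-1.35 + 10^-2.21)
   = 1 / (1 + 0.044668 + 0.0061660) = 1/1.0508 = 0.9516
[HCO3⁻] = α₁ × DIC = 0.9516 × 2.79 = 2.66 mmol/kg

[HCO3⁻] = 2.66 mmol/kg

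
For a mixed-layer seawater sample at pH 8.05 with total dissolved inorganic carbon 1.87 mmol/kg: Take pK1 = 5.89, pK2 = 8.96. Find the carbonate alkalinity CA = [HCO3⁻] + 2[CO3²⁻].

CA = [HCO3⁻] + 2[CO3²⁻] = (α₁ + 2α₂)·DIC
At pH 8.05: [H⁺]/K1 = 10^-2.16 = 0.0069183, K2/[H⁺] = 10^-0.91 = 0.12303
α₁ = 1/(1 + 0.0069183 + 0.12303) = 1/1.1299 = 0.8850; α₂ = α₁·K2/[H⁺] = 0.1089
α₁ + 2α₂ = 1.1028
CA = 1.1028 × 1.87 = 2.06 mmol/kg

CA = 2.06 mmol/kg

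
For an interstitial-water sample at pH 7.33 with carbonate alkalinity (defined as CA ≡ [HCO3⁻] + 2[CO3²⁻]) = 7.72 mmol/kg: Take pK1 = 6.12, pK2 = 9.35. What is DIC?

DIC = 8.11 mmol/kg

CA = [HCO3⁻] + 2[CO3²⁻] = (α₁ + 2α₂)·DIC
At pH 7.33: [H⁺]/K1 = 10^-1.21 = 0.061660, K2/[H⁺] = 10^-2.02 = 0.0095499
α₁ = 1/(1 + 0.061660 + 0.0095499) = 1/1.0712 = 0.9335; α₂ = α₁·K2/[H⁺] = 0.008915
α₁ + 2α₂ = 0.9514
DIC = CA / (α₁ + 2α₂) = 7.72 / 0.9514 = 8.11 mmol/kg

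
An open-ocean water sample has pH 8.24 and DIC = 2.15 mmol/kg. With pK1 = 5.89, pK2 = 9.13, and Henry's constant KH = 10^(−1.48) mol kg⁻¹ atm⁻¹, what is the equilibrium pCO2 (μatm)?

pCO2 = 256 μatm

α₀ = 1 / (1 + K1/[H⁺] + K1K2/[H⁺]²) = 1 / (1 + 10^+2.35 + 10^+1.46)
   = 1 / (1 + 223.87 + 28.840) = 1/253.71 = 0.003941
[CO2*] = α₀ × DIC = 0.003941 × 2.15 = 0.008474 mmol/kg = 8.474 μmol/kg
pCO2 = [CO2*]/KH = 8.474×10^-6 / 3.311×10^-2 = 256 μatm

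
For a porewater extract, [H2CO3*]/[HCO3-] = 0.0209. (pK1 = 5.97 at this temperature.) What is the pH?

pH = 7.65

From K1 = [H⁺][HCO3-]/[H2CO3*]:  pH = pK1 − log₁₀([H2CO3*]/[HCO3-])
log₁₀(0.0209) = -1.680
pH = 5.97 − (-1.680) = 7.65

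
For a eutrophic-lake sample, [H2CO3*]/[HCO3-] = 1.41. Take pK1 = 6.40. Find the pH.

From K1 = [H⁺][HCO3-]/[H2CO3*]:  pH = pK1 − log₁₀([H2CO3*]/[HCO3-])
log₁₀(1.41) = +0.149
pH = 6.40 − (+0.149) = 6.25

pH = 6.25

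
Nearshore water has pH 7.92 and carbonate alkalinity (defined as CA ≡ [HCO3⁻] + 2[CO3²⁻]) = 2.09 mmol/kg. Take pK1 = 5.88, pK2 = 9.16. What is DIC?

DIC = 2.00 mmol/kg

CA = [HCO3⁻] + 2[CO3²⁻] = (α₁ + 2α₂)·DIC
At pH 7.92: [H⁺]/K1 = 10^-2.04 = 0.0091201, K2/[H⁺] = 10^-1.24 = 0.057544
α₁ = 1/(1 + 0.0091201 + 0.057544) = 1/1.0667 = 0.9375; α₂ = α₁·K2/[H⁺] = 0.05395
α₁ + 2α₂ = 1.0454
DIC = CA / (α₁ + 2α₂) = 2.09 / 1.0454 = 2.00 mmol/kg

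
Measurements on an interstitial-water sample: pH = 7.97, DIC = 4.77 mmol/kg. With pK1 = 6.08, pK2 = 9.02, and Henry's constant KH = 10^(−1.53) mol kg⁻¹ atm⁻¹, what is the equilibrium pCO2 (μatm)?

pCO2 = 1890 μatm

α₀ = 1 / (1 + K1/[H⁺] + K1K2/[H⁺]²) = 1 / (1 + 10^+1.89 + 10^+0.84)
   = 1 / (1 + 77.625 + 6.9183) = 1/85.543 = 0.01169
[CO2*] = α₀ × DIC = 0.01169 × 4.77 = 0.05576 mmol/kg
pCO2 = [CO2*]/KH = 5.576×10^-5 / 2.951×10^-2 = 1890 μatm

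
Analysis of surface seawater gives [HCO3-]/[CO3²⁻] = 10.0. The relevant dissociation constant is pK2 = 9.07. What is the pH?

pH = 8.07

From K2 = [H⁺][CO3²⁻]/[HCO3-]:  pH = pK2 − log₁₀([HCO3-]/[CO3²⁻])
log₁₀(10.0) = +1.000
pH = 9.07 − (+1.000) = 8.07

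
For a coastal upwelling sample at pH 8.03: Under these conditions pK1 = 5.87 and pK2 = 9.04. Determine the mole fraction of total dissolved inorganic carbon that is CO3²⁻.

α₂ = 1 / (1 + [H⁺]/K2 + [H⁺]²/(K1K2)) = 1 / (1 + 10^+1.01 + 10^-1.15)
   = 1 / (1 + 10.233 + 0.070795) = 1/11.304 = 0.08847

α₂ = 0.0885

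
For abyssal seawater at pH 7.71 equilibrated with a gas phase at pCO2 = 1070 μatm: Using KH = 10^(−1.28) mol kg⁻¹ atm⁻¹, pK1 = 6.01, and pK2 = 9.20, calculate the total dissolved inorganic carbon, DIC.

DIC = 2.96 mmol/kg

[CO2*] = KH · pCO2 = 10^(−1.28) × 1070×10^-6 = 5.615×10^-5 mol/kg
α₀ = 1/(1 + K1/[H⁺] + K1K2/[H⁺]²) = 1/(1 + 10^+1.70 + 10^+0.21) = 0.01896
DIC = [CO2*]/α₀ = 5.615×10^-5 / 0.01896 = 2.96 mmol/kg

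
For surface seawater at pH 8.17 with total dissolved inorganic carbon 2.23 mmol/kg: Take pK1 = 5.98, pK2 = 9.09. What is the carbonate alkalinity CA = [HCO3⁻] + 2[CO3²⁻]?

CA = 2.46 mmol/kg

CA = [HCO3⁻] + 2[CO3²⁻] = (α₁ + 2α₂)·DIC
At pH 8.17: [H⁺]/K1 = 10^-2.19 = 0.0064565, K2/[H⁺] = 10^-0.92 = 0.12023
α₁ = 1/(1 + 0.0064565 + 0.12023) = 1/1.1267 = 0.8876; α₂ = α₁·K2/[H⁺] = 0.1067
α₁ + 2α₂ = 1.1010
CA = 1.1010 × 2.23 = 2.46 mmol/kg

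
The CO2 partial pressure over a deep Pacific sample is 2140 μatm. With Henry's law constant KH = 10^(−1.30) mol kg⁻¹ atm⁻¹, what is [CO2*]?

[CO2*] = 107 μmol/kg

KH = 10^(−1.30) = 5.012×10^-2 mol kg⁻¹ atm⁻¹
[CO2*] = KH · pCO2 = 5.012×10^-2 × 2140×10^-6 atm = 1.07×10^-4 mol/kg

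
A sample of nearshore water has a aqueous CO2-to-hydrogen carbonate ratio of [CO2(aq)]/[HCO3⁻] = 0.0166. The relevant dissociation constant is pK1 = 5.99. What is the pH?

pH = 7.77

From K1 = [H⁺][HCO3⁻]/[CO2(aq)]:  pH = pK1 − log₁₀([CO2(aq)]/[HCO3⁻])
log₁₀(0.0166) = -1.780
pH = 5.99 − (-1.780) = 7.77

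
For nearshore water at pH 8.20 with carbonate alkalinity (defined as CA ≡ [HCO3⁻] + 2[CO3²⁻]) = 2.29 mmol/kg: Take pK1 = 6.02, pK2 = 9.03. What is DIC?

CA = [HCO3⁻] + 2[CO3²⁻] = (α₁ + 2α₂)·DIC
At pH 8.20: [H⁺]/K1 = 10^-2.18 = 0.0066069, K2/[H⁺] = 10^-0.83 = 0.14791
α₁ = 1/(1 + 0.0066069 + 0.14791) = 1/1.1545 = 0.8662; α₂ = α₁·K2/[H⁺] = 0.1281
α₁ + 2α₂ = 1.1224
DIC = CA / (α₁ + 2α₂) = 2.29 / 1.1224 = 2.04 mmol/kg

DIC = 2.04 mmol/kg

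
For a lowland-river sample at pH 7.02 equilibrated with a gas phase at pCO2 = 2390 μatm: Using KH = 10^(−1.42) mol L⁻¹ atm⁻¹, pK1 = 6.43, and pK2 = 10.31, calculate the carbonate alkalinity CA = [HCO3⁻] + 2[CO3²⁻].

[CO2*] = KH · pCO2 = 10^(−1.42) × 2390×10^-6 = 9.087×10^-5 mol/L
α₀ = 1/(1 + K1/[H⁺] + K1K2/[H⁺]²) = 1/(1 + 10^+0.59 + 10^-2.70) = 0.2044
DIC = [CO2*]/α₀ = 9.087×10^-5 / 0.2044 = 0.4446 mmol/L
CA = (α₁ + 2α₂)·DIC = (0.7952 + 2×0.0004078) × 0.4446 = 0.354 mmol/L

CA = 0.354 mmol/L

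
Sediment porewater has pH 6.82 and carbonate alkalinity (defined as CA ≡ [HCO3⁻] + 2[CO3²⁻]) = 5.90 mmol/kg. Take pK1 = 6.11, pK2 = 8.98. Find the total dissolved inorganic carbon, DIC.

CA = [HCO3⁻] + 2[CO3²⁻] = (α₁ + 2α₂)·DIC
At pH 6.82: [H⁺]/K1 = 10^-0.71 = 0.19498, K2/[H⁺] = 10^-2.16 = 0.0069183
α₁ = 1/(1 + 0.19498 + 0.0069183) = 1/1.2019 = 0.8320; α₂ = α₁·K2/[H⁺] = 0.005756
α₁ + 2α₂ = 0.8435
DIC = CA / (α₁ + 2α₂) = 5.90 / 0.8435 = 6.99 mmol/kg

DIC = 6.99 mmol/kg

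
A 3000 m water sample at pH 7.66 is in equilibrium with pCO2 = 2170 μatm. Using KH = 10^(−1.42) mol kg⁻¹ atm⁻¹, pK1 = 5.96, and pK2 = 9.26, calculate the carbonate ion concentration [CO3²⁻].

[CO3²⁻] = 0.104 mmol/kg

[CO2*] = KH · pCO2 = 10^(−1.42) × 2170×10^-6 = 8.250×10^-5 mol/kg
α₀ = 1/(1 + K1/[H⁺] + K1K2/[H⁺]²) = 1/(1 + 10^+1.70 + 10^+0.10) = 0.01909
DIC = [CO2*]/α₀ = 8.250×10^-5 / 0.01909 = 4.321 mmol/kg
[CO3²⁻] = α₂·DIC; α₂ = 0.02404, so [CO3²⁻] = 0.02404 × 4.321 = 0.104 mmol/kg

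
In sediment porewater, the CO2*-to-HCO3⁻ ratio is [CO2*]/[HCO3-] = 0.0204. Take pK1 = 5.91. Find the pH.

pH = 7.60

From K1 = [H⁺][HCO3-]/[CO2*]:  pH = pK1 − log₁₀([CO2*]/[HCO3-])
log₁₀(0.0204) = -1.690
pH = 5.91 − (-1.690) = 7.60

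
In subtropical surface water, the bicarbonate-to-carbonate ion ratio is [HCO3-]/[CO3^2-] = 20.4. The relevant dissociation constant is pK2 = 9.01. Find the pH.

pH = 7.70

From K2 = [H⁺][CO3^2-]/[HCO3-]:  pH = pK2 − log₁₀([HCO3-]/[CO3^2-])
log₁₀(20.4) = +1.310
pH = 9.01 − (+1.310) = 7.70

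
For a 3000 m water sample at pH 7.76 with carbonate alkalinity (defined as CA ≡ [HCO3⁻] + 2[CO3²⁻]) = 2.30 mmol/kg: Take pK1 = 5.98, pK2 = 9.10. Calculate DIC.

CA = [HCO3⁻] + 2[CO3²⁻] = (α₁ + 2α₂)·DIC
At pH 7.76: [H⁺]/K1 = 10^-1.78 = 0.016596, K2/[H⁺] = 10^-1.34 = 0.045709
α₁ = 1/(1 + 0.016596 + 0.045709) = 1/1.0623 = 0.9413; α₂ = α₁·K2/[H⁺] = 0.04303
α₁ + 2α₂ = 1.0274
DIC = CA / (α₁ + 2α₂) = 2.30 / 1.0274 = 2.24 mmol/kg

DIC = 2.24 mmol/kg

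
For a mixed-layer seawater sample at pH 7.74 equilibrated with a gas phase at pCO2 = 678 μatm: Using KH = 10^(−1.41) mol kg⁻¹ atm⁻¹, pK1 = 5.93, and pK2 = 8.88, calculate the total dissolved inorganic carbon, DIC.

DIC = 1.85 mmol/kg

[CO2*] = KH · pCO2 = 10^(−1.41) × 678×10^-6 = 2.638×10^-5 mol/kg
α₀ = 1/(1 + K1/[H⁺] + K1K2/[H⁺]²) = 1/(1 + 10^+1.81 + 10^+0.67) = 0.01424
DIC = [CO2*]/α₀ = 2.638×10^-5 / 0.01424 = 1.85 mmol/kg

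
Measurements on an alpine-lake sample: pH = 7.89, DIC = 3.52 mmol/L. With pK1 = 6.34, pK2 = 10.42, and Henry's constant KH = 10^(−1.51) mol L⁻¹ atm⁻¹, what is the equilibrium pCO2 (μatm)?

α₀ = 1 / (1 + K1/[H⁺] + K1K2/[H⁺]²) = 1 / (1 + 10^+1.55 + 10^-0.98)
   = 1 / (1 + 35.481 + 0.10471) = 1/36.586 = 0.02733
[CO2*] = α₀ × DIC = 0.02733 × 3.52 = 0.09621 mmol/L
pCO2 = [CO2*]/KH = 9.621×10^-5 / 3.090×10^-2 = 3110 μatm

pCO2 = 3110 μatm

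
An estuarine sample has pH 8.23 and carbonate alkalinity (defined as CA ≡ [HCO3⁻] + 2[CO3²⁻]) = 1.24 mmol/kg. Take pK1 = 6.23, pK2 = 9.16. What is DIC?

CA = [HCO3⁻] + 2[CO3²⁻] = (α₁ + 2α₂)·DIC
At pH 8.23: [H⁺]/K1 = 10^-2.00 = 0.010000, K2/[H⁺] = 10^-0.93 = 0.11749
α₁ = 1/(1 + 0.010000 + 0.11749) = 1/1.1275 = 0.8869; α₂ = α₁·K2/[H⁺] = 0.1042
α₁ + 2α₂ = 1.0953
DIC = CA / (α₁ + 2α₂) = 1.24 / 1.0953 = 1.13 mmol/kg

DIC = 1.13 mmol/kg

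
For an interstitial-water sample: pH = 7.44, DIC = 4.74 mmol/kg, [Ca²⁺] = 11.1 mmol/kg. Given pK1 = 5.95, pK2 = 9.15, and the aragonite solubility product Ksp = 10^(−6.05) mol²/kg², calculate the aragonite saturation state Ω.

Ω = 1.09

α₂ = 1 / (1 + [H⁺]/K2 + [H⁺]²/(K1K2)) = 1 / (1 + 10^+1.71 + 10^+0.22)
   = 1 / (1 + 51.286 + 1.6596) = 1/53.946 = 0.01854
[CO3²⁻] = α₂ × DIC = 0.01854 × 4.74 = 0.08787 mmol/kg
Ksp = 10^(−6.05) = 8.913×10^-7
Ω = [Ca²⁺][CO3²⁻]/Ksp = (11.1×10^-3)(8.787×10^-5) / 8.913×10^-7 = 1.09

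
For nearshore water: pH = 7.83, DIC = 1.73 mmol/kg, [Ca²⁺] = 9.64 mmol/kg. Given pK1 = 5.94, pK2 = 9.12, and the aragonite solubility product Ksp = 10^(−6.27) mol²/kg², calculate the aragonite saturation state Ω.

α₂ = 1 / (1 + [H⁺]/K2 + [H⁺]²/(K1K2)) = 1 / (1 + 10^+1.29 + 10^-0.60)
   = 1 / (1 + 19.498 + 0.25119) = 1/20.750 = 0.04819
[CO3²⁻] = α₂ × DIC = 0.04819 × 1.73 = 0.08337 mmol/kg
Ksp = 10^(−6.27) = 5.370×10^-7
Ω = [Ca²⁺][CO3²⁻]/Ksp = (9.64×10^-3)(8.337×10^-5) / 5.370×10^-7 = 1.50

Ω = 1.50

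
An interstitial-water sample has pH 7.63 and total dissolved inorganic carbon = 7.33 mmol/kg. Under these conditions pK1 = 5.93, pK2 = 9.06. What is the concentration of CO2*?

α₀ = 1 / (1 + K1/[H⁺] + K1K2/[H⁺]²) = 1 / (1 + 10^+1.70 + 10^+0.27)
   = 1 / (1 + 50.119 + 1.8621) = 1/52.981 = 0.01887
[CO2*] = α₀ × DIC = 0.01887 × 7.33 = 0.138 mmol/kg

[CO2*] = 0.138 mmol/kg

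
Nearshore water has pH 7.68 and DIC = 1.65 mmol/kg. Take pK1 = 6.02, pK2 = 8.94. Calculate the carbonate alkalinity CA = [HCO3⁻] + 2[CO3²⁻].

CA = 1.70 mmol/kg

CA = [HCO3⁻] + 2[CO3²⁻] = (α₁ + 2α₂)·DIC
At pH 7.68: [H⁺]/K1 = 10^-1.66 = 0.021878, K2/[H⁺] = 10^-1.26 = 0.054954
α₁ = 1/(1 + 0.021878 + 0.054954) = 1/1.0768 = 0.9287; α₂ = α₁·K2/[H⁺] = 0.05103
α₁ + 2α₂ = 1.0307
CA = 1.0307 × 1.65 = 1.70 mmol/kg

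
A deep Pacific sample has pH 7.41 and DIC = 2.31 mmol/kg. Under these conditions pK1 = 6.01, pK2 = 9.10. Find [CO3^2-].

α₂ = 1 / (1 + [H⁺]/K2 + [H⁺]²/(K1K2)) = 1 / (1 + 10^+1.69 + 10^+0.29)
   = 1 / (1 + 48.978 + 1.9498) = 1/51.928 = 0.01926
[CO3²⁻] = α₂ × DIC = 0.01926 × 2.31 = 0.0445 mmol/kg

[CO3²⁻] = 0.0445 mmol/kg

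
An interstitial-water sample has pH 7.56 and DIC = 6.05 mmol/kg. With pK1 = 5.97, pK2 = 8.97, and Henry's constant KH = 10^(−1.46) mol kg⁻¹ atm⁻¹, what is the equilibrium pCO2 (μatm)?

α₀ = 1 / (1 + K1/[H⁺] + K1K2/[H⁺]²) = 1 / (1 + 10^+1.59 + 10^+0.18)
   = 1 / (1 + 38.905 + 1.5136) = 1/41.418 = 0.02414
[CO2*] = α₀ × DIC = 0.02414 × 6.05 = 0.1461 mmol/kg
pCO2 = [CO2*]/KH = 1.461×10^-4 / 3.467×10^-2 = 4210 μatm

pCO2 = 4210 μatm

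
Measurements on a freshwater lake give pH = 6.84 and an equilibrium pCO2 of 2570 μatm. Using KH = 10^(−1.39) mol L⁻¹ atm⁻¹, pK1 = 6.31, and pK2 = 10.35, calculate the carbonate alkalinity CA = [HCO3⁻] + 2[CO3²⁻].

[CO2*] = KH · pCO2 = 10^(−1.39) × 2570×10^-6 = 1.047×10^-4 mol/L
α₀ = 1/(1 + K1/[H⁺] + K1K2/[H⁺]²) = 1/(1 + 10^+0.53 + 10^-2.98) = 0.2278
DIC = [CO2*]/α₀ = 1.047×10^-4 / 0.2278 = 0.4596 mmol/L
CA = (α₁ + 2α₂)·DIC = (0.7719 + 2×0.0002386) × 0.4596 = 0.355 mmol/L

CA = 0.355 mmol/L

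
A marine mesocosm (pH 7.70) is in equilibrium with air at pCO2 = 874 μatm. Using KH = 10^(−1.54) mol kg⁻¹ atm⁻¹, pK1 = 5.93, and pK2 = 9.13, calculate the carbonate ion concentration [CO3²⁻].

[CO2*] = KH · pCO2 = 10^(−1.54) × 874×10^-6 = 2.521×10^-5 mol/kg
α₀ = 1/(1 + K1/[H⁺] + K1K2/[H⁺]²) = 1/(1 + 10^+1.77 + 10^+0.34) = 0.01611
DIC = [CO2*]/α₀ = 2.521×10^-5 / 0.01611 = 1.565 mmol/kg
[CO3²⁻] = α₂·DIC; α₂ = 0.03525, so [CO3²⁻] = 0.03525 × 1.565 = 0.0551 mmol/kg

[CO3²⁻] = 0.0551 mmol/kg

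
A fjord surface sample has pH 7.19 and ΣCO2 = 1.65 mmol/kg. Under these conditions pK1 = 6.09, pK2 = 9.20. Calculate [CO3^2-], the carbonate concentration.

α₂ = 1 / (1 + [H⁺]/K2 + [H⁺]²/(K1K2)) = 1 / (1 + 10^+2.01 + 10^+0.91)
   = 1 / (1 + 102.33 + 8.1283) = 1/111.46 = 0.008972
[CO3²⁻] = α₂ × DIC = 0.008972 × 1.65 = 0.0148 mmol/kg = 14.8 μmol/kg

[CO3²⁻] = 14.8 μmol/kg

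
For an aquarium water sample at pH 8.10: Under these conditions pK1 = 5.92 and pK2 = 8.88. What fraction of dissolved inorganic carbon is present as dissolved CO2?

α₀ = 0.00563

α₀ = 1 / (1 + K1/[H⁺] + K1K2/[H⁺]²) = 1 / (1 + 10^+2.18 + 10^+1.40)
   = 1 / (1 + 151.36 + 25.119) = 1/177.47 = 0.005635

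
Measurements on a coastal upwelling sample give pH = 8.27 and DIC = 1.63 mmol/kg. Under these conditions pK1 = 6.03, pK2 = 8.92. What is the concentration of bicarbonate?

α₁ = 1 / (1 + [H⁺]/K1 + K2/[H⁺]) = 1 / (1 + 10^-2.24 + 10^-0.65)
   = 1 / (1 + 0.0057544 + 0.22387) = 1/1.2296 = 0.8133
[HCO3⁻] = α₁ × DIC = 0.8133 × 1.63 = 1.33 mmol/kg

[HCO3⁻] = 1.33 mmol/kg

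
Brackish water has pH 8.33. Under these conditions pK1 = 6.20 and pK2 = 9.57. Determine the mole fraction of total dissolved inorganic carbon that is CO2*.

α₀ = 0.00696

α₀ = 1 / (1 + K1/[H⁺] + K1K2/[H⁺]²) = 1 / (1 + 10^+2.13 + 10^+0.89)
   = 1 / (1 + 134.90 + 7.7625) = 1/143.66 = 0.006961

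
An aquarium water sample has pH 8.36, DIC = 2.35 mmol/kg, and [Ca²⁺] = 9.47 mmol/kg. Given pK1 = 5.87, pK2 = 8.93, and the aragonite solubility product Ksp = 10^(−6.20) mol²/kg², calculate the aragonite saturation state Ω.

α₂ = 1 / (1 + [H⁺]/K2 + [H⁺]²/(K1K2)) = 1 / (1 + 10^+0.57 + 10^-1.92)
   = 1 / (1 + 3.7154 + 0.012023) = 1/4.7274 = 0.2115
[CO3²⁻] = α₂ × DIC = 0.2115 × 2.35 = 0.4971 mmol/kg
Ksp = 10^(−6.20) = 6.310×10^-7
Ω = [Ca²⁺][CO3²⁻]/Ksp = (9.47×10^-3)(4.971×10^-4) / 6.310×10^-7 = 7.46

Ω = 7.46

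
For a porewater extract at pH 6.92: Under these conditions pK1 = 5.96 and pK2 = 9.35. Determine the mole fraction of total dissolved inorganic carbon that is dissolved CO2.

α₀ = 1 / (1 + K1/[H⁺] + K1K2/[H⁺]²) = 1 / (1 + 10^+0.96 + 10^-1.47)
   = 1 / (1 + 9.1201 + 0.033884) = 1/10.154 = 0.09848

α₀ = 0.0985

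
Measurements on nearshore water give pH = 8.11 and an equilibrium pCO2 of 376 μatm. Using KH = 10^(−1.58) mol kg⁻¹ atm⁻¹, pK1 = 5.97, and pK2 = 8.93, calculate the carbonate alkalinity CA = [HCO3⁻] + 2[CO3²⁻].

[CO2*] = KH · pCO2 = 10^(−1.58) × 376×10^-6 = 9.890×10^-6 mol/kg
α₀ = 1/(1 + K1/[H⁺] + K1K2/[H⁺]²) = 1/(1 + 10^+2.14 + 10^+1.32) = 0.006253
DIC = [CO2*]/α₀ = 9.890×10^-6 / 0.006253 = 1.582 mmol/kg
CA = (α₁ + 2α₂)·DIC = (0.8631 + 2×0.1306) × 1.582 = 1.78 mmol/kg

CA = 1.78 mmol/kg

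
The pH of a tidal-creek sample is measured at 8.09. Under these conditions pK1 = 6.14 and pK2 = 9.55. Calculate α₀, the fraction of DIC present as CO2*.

α₀ = 0.0107

α₀ = 1 / (1 + K1/[H⁺] + K1K2/[H⁺]²) = 1 / (1 + 10^+1.95 + 10^+0.49)
   = 1 / (1 + 89.125 + 3.0903) = 1/93.215 = 0.01073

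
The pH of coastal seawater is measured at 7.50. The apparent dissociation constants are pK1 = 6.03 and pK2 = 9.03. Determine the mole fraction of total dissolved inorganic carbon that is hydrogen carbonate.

α₁ = 0.940

α₁ = 1 / (1 + [H⁺]/K1 + K2/[H⁺]) = 1 / (1 + 10^-1.47 + 10^-1.53)
   = 1 / (1 + 0.033884 + 0.029512) = 1/1.0634 = 0.9404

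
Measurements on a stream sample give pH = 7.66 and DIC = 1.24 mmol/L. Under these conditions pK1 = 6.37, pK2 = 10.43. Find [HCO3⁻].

[HCO3⁻] = 1.18 mmol/L

α₁ = 1 / (1 + [H⁺]/K1 + K2/[H⁺]) = 1 / (1 + 10^-1.29 + 10^-2.77)
   = 1 / (1 + 0.051286 + 0.0016982) = 1/1.0530 = 0.9497
[HCO3⁻] = α₁ × DIC = 0.9497 × 1.24 = 1.18 mmol/L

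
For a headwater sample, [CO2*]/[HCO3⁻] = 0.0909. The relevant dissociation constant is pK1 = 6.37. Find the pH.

pH = 7.41

From K1 = [H⁺][HCO3⁻]/[CO2*]:  pH = pK1 − log₁₀([CO2*]/[HCO3⁻])
log₁₀(0.0909) = -1.041
pH = 6.37 − (-1.041) = 7.41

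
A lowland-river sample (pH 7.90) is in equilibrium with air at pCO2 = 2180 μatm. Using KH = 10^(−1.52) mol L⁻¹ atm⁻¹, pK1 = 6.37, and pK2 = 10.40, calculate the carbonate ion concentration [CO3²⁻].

[CO3²⁻] = 7.05 μmol/L

[CO2*] = KH · pCO2 = 10^(−1.52) × 2180×10^-6 = 6.583×10^-5 mol/L
α₀ = 1/(1 + K1/[H⁺] + K1K2/[H⁺]²) = 1/(1 + 10^+1.53 + 10^-0.97) = 0.02858
DIC = [CO2*]/α₀ = 6.583×10^-5 / 0.02858 = 2.304 mmol/L
[CO3²⁻] = α₂·DIC; α₂ = 0.003062, so [CO3²⁻] = 0.003062 × 2.304 = 0.00705 mmol/L = 7.05 μmol/L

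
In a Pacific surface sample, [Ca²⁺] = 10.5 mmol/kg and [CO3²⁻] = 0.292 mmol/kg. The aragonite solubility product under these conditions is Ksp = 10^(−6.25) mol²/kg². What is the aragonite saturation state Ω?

Ksp = 10^(−6.25) = 5.623×10^-7
Ω = [Ca²⁺][CO3²⁻]/Ksp = (10.5×10^-3)(0.292×10^-3) / 5.623×10^-7 = 5.45

Ω = 5.45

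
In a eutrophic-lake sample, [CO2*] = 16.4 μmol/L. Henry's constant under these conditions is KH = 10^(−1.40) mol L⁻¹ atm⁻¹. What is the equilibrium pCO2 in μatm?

pCO2 = 412 μatm

KH = 10^(−1.40) = 3.981×10^-2 mol L⁻¹ atm⁻¹
pCO2 = [CO2*]/KH = 16.4×10^-6 / 3.981×10^-2 = 4.12×10^-4 atm = 412 μatm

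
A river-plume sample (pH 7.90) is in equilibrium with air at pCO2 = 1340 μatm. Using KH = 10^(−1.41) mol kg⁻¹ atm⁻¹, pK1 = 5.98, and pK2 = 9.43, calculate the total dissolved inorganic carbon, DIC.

DIC = 4.52 mmol/kg

[CO2*] = KH · pCO2 = 10^(−1.41) × 1340×10^-6 = 5.213×10^-5 mol/kg
α₀ = 1/(1 + K1/[H⁺] + K1K2/[H⁺]²) = 1/(1 + 10^+1.92 + 10^+0.39) = 0.01154
DIC = [CO2*]/α₀ = 5.213×10^-5 / 0.01154 = 4.52 mmol/kg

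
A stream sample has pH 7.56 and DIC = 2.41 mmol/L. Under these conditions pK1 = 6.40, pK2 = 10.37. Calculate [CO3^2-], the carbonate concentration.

α₂ = 1 / (1 + [H⁺]/K2 + [H⁺]²/(K1K2)) = 1 / (1 + 10^+2.81 + 10^+1.65)
   = 1 / (1 + 645.65 + 44.668) = 1/691.32 = 0.001447
[CO3²⁻] = α₂ × DIC = 0.001447 × 2.41 = 0.00349 mmol/L = 3.49 μmol/L

[CO3²⁻] = 3.49 μmol/L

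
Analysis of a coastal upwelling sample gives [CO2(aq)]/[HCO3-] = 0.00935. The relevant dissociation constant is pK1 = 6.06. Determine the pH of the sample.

pH = 8.09

From K1 = [H⁺][HCO3-]/[CO2(aq)]:  pH = pK1 − log₁₀([CO2(aq)]/[HCO3-])
log₁₀(0.00935) = -2.029
pH = 6.06 − (-2.029) = 8.09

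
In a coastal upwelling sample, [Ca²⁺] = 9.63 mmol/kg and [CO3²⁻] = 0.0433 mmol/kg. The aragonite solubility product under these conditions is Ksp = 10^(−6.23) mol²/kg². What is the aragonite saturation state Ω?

Ksp = 10^(−6.23) = 5.888×10^-7
Ω = [Ca²⁺][CO3²⁻]/Ksp = (9.63×10^-3)(0.0433×10^-3) / 5.888×10^-7 = 0.708

Ω = 0.708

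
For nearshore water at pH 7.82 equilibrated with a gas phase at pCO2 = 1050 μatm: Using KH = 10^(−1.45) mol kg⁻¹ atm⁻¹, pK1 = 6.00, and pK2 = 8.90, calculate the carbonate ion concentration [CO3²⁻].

[CO3²⁻] = 0.205 mmol/kg

[CO2*] = KH · pCO2 = 10^(−1.45) × 1050×10^-6 = 3.726×10^-5 mol/kg
α₀ = 1/(1 + K1/[H⁺] + K1K2/[H⁺]²) = 1/(1 + 10^+1.82 + 10^+0.74) = 0.01378
DIC = [CO2*]/α₀ = 3.726×10^-5 / 0.01378 = 2.703 mmol/kg
[CO3²⁻] = α₂·DIC; α₂ = 0.07573, so [CO3²⁻] = 0.07573 × 2.703 = 0.205 mmol/kg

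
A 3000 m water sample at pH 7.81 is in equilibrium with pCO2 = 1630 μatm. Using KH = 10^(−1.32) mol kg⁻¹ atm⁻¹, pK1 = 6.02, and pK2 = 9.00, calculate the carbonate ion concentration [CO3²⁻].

[CO3²⁻] = 0.311 mmol/kg

[CO2*] = KH · pCO2 = 10^(−1.32) × 1630×10^-6 = 7.802×10^-5 mol/kg
α₀ = 1/(1 + K1/[H⁺] + K1K2/[H⁺]²) = 1/(1 + 10^+1.79 + 10^+0.60) = 0.01501
DIC = [CO2*]/α₀ = 7.802×10^-5 / 0.01501 = 5.199 mmol/kg
[CO3²⁻] = α₂·DIC; α₂ = 0.05974, so [CO3²⁻] = 0.05974 × 5.199 = 0.311 mmol/kg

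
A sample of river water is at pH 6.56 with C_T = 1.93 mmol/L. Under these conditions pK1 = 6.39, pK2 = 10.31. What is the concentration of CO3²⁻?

α₂ = 1 / (1 + [H⁺]/K2 + [H⁺]²/(K1K2)) = 1 / (1 + 10^+3.75 + 10^+3.58)
   = 1 / (1 + 5623.4 + 3801.9) = 1/9426.3 = 0.0001061
[CO3²⁻] = α₂ × DIC = 0.0001061 × 1.93 = 0.000205 mmol/L = 0.205 μmol/L

[CO3²⁻] = 0.205 μmol/L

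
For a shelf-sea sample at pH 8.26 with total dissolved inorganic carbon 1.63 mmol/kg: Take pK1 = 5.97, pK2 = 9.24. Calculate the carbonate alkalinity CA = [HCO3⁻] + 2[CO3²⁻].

CA = 1.78 mmol/kg

CA = [HCO3⁻] + 2[CO3²⁻] = (α₁ + 2α₂)·DIC
At pH 8.26: [H⁺]/K1 = 10^-2.29 = 0.0051286, K2/[H⁺] = 10^-0.98 = 0.10471
α₁ = 1/(1 + 0.0051286 + 0.10471) = 1/1.1098 = 0.9010; α₂ = α₁·K2/[H⁺] = 0.09435
α₁ + 2α₂ = 1.0897
CA = 1.0897 × 1.63 = 1.78 mmol/kg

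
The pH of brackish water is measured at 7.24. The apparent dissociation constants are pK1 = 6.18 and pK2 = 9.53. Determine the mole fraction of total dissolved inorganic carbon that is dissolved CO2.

α₀ = 1 / (1 + K1/[H⁺] + K1K2/[H⁺]²) = 1 / (1 + 10^+1.06 + 10^-1.23)
   = 1 / (1 + 11.482 + 0.058884) = 1/12.540 = 0.07974

α₀ = 0.0797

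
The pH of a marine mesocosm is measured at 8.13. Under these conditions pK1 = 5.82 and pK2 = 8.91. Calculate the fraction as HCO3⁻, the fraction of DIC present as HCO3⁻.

α₁ = 1 / (1 + [H⁺]/K1 + K2/[H⁺]) = 1 / (1 + 10^-2.31 + 10^-0.78)
   = 1 / (1 + 0.0048978 + 0.16596) = 1/1.1709 = 0.8541

α₁ = 0.854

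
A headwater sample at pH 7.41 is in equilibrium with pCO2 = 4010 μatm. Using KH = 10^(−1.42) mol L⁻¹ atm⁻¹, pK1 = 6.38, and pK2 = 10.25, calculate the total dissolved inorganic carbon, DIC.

[CO2*] = KH · pCO2 = 10^(−1.42) × 4010×10^-6 = 1.525×10^-4 mol/L
α₀ = 1/(1 + K1/[H⁺] + K1K2/[H⁺]²) = 1/(1 + 10^+1.03 + 10^-1.81) = 0.08525
DIC = [CO2*]/α₀ = 1.525×10^-4 / 0.08525 = 1.79 mmol/L

DIC = 1.79 mmol/L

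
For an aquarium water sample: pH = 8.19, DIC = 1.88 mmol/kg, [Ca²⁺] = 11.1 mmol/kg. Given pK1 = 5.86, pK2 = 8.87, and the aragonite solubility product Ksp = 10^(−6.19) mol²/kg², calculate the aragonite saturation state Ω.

Ω = 5.56

α₂ = 1 / (1 + [H⁺]/K2 + [H⁺]²/(K1K2)) = 1 / (1 + 10^+0.68 + 10^-1.65)
   = 1 / (1 + 4.7863 + 0.022387) = 1/5.8087 = 0.1722
[CO3²⁻] = α₂ × DIC = 0.1722 × 1.88 = 0.3237 mmol/kg
Ksp = 10^(−6.19) = 6.457×10^-7
Ω = [Ca²⁺][CO3²⁻]/Ksp = (11.1×10^-3)(3.237×10^-4) / 6.457×10^-7 = 5.56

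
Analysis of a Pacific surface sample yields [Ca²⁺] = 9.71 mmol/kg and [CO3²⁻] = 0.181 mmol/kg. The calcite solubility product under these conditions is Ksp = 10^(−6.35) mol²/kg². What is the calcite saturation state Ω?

Ksp = 10^(−6.35) = 4.467×10^-7
Ω = [Ca²⁺][CO3²⁻]/Ksp = (9.71×10^-3)(0.181×10^-3) / 4.467×10^-7 = 3.93

Ω = 3.93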